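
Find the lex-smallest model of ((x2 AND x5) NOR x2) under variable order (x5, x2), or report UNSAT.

x5=0, x2=0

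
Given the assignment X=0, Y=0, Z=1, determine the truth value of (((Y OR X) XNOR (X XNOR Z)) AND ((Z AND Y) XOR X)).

Substituting: (((0 OR 0) XNOR (0 XNOR 1)) AND ((1 AND 0) XOR 0))
= 0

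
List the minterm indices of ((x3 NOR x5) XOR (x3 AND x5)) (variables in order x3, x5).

Σm(0, 3) = (NOT x3 AND NOT x5) OR (x3 AND x5)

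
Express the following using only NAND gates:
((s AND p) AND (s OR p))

((((s NAND p) NAND (s NAND p)) NAND ((s NAND s) NAND (p NAND p))) NAND (((s NAND p) NAND (s NAND p)) NAND ((s NAND s) NAND (p NAND p))))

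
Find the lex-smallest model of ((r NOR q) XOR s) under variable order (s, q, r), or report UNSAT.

s=0, q=0, r=0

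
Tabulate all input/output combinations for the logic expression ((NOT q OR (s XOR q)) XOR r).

s | q | r | Output
------------------
0 | 0 | 0 | 1
0 | 0 | 1 | 0
0 | 1 | 0 | 1
0 | 1 | 1 | 0
1 | 0 | 0 | 1
1 | 0 | 1 | 0
1 | 1 | 0 | 0
1 | 1 | 1 | 1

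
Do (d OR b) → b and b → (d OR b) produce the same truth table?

No, Converse is not equivalent to original (counterexample: d=1, b=0)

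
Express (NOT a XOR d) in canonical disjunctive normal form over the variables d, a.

(NOT d AND NOT a) OR (d AND a)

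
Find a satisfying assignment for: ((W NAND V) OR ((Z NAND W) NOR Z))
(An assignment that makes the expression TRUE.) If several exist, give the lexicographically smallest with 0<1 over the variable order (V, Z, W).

V=0, Z=0, W=0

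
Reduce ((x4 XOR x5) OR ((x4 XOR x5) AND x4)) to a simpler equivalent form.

By absorption (E OR (E AND v) = E):
= (x4 XOR x5)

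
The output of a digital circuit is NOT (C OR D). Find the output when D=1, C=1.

Substituting: NOT (1 OR 1)
= 0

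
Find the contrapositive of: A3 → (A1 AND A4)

Contrapositive: NOT (A1 AND A4) → NOT A3
Note: A statement and its contrapositive are logically equivalent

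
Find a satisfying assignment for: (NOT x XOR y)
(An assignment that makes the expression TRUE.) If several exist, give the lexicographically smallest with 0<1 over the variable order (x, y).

x=0, y=0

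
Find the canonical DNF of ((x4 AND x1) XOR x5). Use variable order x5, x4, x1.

(NOT x5 AND x4 AND x1) OR (x5 AND NOT x4 AND NOT x1) OR (x5 AND NOT x4 AND x1) OR (x5 AND x4 AND NOT x1)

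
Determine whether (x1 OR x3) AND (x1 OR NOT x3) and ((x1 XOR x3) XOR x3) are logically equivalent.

Yes, they are equivalent — the two output columns agree on all 4 assignments:
x1 | x3 | Expression 1 | Expression 2
-------------------------------------
0 | 0 | 0 | 0
0 | 1 | 0 | 0
1 | 0 | 1 | 1
1 | 1 | 1 | 1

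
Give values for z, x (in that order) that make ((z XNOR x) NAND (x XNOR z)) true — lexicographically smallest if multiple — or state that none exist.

z=0, x=1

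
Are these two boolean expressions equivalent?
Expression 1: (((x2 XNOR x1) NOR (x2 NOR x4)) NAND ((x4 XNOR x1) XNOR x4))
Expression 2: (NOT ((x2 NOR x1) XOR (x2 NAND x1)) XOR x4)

No. Counterexample: with x1=0, x2=0, x4=1, Expression 1 = 1 but Expression 2 = 0.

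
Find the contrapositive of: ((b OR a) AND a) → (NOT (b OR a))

Contrapositive: (b OR a) → NOT ((b OR a) AND a)
Note: A statement and its contrapositive are logically equivalent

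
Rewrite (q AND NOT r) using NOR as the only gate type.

((q NOR q) NOR ((r NOR r) NOR (r NOR r)))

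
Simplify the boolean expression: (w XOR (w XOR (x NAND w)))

By XOR self-cancellation ((E XOR v) XOR v = E):
= (x NAND w)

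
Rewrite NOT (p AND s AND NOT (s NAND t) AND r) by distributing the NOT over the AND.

NOT p OR NOT s OR (s NAND t) OR NOT r
De Morgan's: NOT(AND of terms) = OR of negations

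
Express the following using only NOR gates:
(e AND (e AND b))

((e NOR e) NOR (((e NOR e) NOR (b NOR b)) NOR ((e NOR e) NOR (b NOR b))))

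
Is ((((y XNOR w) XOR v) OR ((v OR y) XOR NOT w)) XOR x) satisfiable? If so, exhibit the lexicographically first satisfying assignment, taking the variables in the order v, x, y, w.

v=0, x=0, y=0, w=0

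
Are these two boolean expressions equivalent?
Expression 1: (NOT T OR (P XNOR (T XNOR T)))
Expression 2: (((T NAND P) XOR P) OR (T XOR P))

No. Counterexample: with P=0, T=1, Expression 1 = 0 but Expression 2 = 1.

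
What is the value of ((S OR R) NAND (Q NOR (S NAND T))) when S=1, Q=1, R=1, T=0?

Substituting: ((1 OR 1) NAND (1 NOR (1 NAND 0)))
= 1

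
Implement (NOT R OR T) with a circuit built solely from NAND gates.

(((R NAND R) NAND (R NAND R)) NAND (T NAND T))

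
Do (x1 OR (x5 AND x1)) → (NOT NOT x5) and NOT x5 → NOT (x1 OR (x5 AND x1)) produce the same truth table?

Yes, Contrapositive is always equivalent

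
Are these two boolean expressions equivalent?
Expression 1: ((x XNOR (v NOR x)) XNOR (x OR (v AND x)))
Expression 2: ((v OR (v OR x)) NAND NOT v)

No. Counterexample: with v=1, x=0, Expression 1 = 0 but Expression 2 = 1.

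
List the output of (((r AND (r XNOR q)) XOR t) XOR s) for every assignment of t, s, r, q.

t | s | r | q | Output
----------------------
0 | 0 | 0 | 0 | 0
0 | 0 | 0 | 1 | 0
0 | 0 | 1 | 0 | 0
0 | 0 | 1 | 1 | 1
0 | 1 | 0 | 0 | 1
0 | 1 | 0 | 1 | 1
0 | 1 | 1 | 0 | 1
0 | 1 | 1 | 1 | 0
1 | 0 | 0 | 0 | 1
1 | 0 | 0 | 1 | 1
1 | 0 | 1 | 0 | 1
1 | 0 | 1 | 1 | 0
1 | 1 | 0 | 0 | 0
1 | 1 | 0 | 1 | 0
1 | 1 | 1 | 0 | 0
1 | 1 | 1 | 1 | 1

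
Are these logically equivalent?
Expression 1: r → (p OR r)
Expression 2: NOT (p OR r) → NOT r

Yes, Contrapositive is always equivalent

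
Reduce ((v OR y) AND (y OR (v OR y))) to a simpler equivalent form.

By absorption (E AND (E OR v) = E):
= (v OR y)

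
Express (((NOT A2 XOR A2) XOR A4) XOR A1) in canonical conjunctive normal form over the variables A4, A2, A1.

(A4 OR A2 OR NOT A1) AND (A4 OR NOT A2 OR NOT A1) AND (NOT A4 OR A2 OR A1) AND (NOT A4 OR NOT A2 OR A1)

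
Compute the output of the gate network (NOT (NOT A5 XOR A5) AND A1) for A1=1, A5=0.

Substituting: (NOT (NOT 0 XOR 0) AND 1)
= 0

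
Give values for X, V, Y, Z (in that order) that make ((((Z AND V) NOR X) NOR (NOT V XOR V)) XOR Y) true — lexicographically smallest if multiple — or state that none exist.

X=0, V=0, Y=1, Z=0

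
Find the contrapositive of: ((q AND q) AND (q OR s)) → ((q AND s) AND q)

Contrapositive: NOT ((q AND s) AND q) → NOT ((q AND q) AND (q OR s))
Note: A statement and its contrapositive are logically equivalent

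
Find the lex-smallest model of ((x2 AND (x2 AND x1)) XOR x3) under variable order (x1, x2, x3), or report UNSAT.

x1=0, x2=0, x3=1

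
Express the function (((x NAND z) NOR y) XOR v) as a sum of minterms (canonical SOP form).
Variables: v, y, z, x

Σm(3, 8, 9, 10, 12, 13, 14, 15) = (NOT v AND NOT y AND z AND x) OR (v AND NOT y AND NOT z AND NOT x) OR (v AND NOT y AND NOT z AND x) OR (v AND NOT y AND z AND NOT x) OR (v AND y AND NOT z AND NOT x) OR (v AND y AND NOT z AND x) OR (v AND y AND z AND NOT x) OR (v AND y AND z AND x)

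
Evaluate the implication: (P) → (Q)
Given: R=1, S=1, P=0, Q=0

Antecedent (P) = 0; consequent (Q) = 0.
0 → 0 = 1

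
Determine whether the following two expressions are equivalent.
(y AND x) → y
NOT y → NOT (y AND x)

Yes, Contrapositive is always equivalent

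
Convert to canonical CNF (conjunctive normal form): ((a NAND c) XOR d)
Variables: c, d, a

(c OR NOT d OR a) AND (c OR NOT d OR NOT a) AND (NOT c OR d OR NOT a) AND (NOT c OR NOT d OR a)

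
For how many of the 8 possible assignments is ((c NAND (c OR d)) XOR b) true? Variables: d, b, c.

Satisfying assignments: (0,0,0), (0,1,1), (1,0,0), (1,1,1)
Count: 4 out of 8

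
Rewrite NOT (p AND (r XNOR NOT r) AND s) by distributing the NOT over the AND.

NOT p OR NOT (r XNOR NOT r) OR NOT s
De Morgan's: NOT(AND of terms) = OR of negations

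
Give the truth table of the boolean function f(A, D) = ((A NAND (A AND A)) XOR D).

A | D | Output
--------------
0 | 0 | 1
0 | 1 | 0
1 | 0 | 0
1 | 1 | 1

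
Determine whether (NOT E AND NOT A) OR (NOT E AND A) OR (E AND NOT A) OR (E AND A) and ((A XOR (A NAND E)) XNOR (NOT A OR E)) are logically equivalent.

Yes, they are equivalent — the two output columns agree on all 4 assignments:
E | A | Expression 1 | Expression 2
-----------------------------------
0 | 0 | 1 | 1
0 | 1 | 1 | 1
1 | 0 | 1 | 1
1 | 1 | 1 | 1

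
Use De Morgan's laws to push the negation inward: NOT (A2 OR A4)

NOT A2 AND NOT A4
De Morgan's: NOT(OR of terms) = AND of negations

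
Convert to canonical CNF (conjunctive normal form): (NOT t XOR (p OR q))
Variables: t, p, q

(t OR p OR NOT q) AND (t OR NOT p OR q) AND (t OR NOT p OR NOT q) AND (NOT t OR p OR q)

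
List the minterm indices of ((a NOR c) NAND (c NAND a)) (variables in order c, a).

Σm(1, 2, 3) = (NOT c AND a) OR (c AND NOT a) OR (c AND a)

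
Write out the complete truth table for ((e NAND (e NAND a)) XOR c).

a | c | e | Output
------------------
0 | 0 | 0 | 1
0 | 0 | 1 | 0
0 | 1 | 0 | 0
0 | 1 | 1 | 1
1 | 0 | 0 | 1
1 | 0 | 1 | 1
1 | 1 | 0 | 0
1 | 1 | 1 | 0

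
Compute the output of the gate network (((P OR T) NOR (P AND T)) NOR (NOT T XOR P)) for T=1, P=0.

Substituting: (((0 OR 1) NOR (0 AND 1)) NOR (NOT 1 XOR 0))
= 1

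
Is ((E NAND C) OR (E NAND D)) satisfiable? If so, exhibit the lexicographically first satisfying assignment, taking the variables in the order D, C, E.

D=0, C=0, E=0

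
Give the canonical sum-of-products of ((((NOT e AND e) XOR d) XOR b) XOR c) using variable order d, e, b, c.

Σm(1, 2, 5, 6, 8, 11, 12, 15) = (NOT d AND NOT e AND NOT b AND c) OR (NOT d AND NOT e AND b AND NOT c) OR (NOT d AND e AND NOT b AND c) OR (NOT d AND e AND b AND NOT c) OR (d AND NOT e AND NOT b AND NOT c) OR (d AND NOT e AND b AND c) OR (d AND e AND NOT b AND NOT c) OR (d AND e AND b AND c)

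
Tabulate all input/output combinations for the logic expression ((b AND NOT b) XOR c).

b | c | Output
--------------
0 | 0 | 0
0 | 1 | 1
1 | 0 | 0
1 | 1 | 1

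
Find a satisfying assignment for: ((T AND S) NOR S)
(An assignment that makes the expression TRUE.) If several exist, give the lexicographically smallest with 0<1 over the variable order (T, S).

T=0, S=0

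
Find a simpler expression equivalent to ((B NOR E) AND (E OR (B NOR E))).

By absorption (E AND (E OR v) = E):
= (B NOR E)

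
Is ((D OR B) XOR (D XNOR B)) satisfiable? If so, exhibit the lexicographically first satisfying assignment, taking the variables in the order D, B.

D=0, B=0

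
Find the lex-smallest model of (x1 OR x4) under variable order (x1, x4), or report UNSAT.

x1=0, x4=1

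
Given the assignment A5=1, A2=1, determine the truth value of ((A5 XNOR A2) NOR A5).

Substituting: ((1 XNOR 1) NOR 1)
= 0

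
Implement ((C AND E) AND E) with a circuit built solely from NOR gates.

((((C NOR C) NOR (E NOR E)) NOR ((C NOR C) NOR (E NOR E))) NOR (E NOR E))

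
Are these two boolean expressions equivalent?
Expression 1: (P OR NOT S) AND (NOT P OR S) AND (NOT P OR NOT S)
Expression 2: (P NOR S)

Yes, they are equivalent — the two output columns agree on all 4 assignments:
P | S | Expression 1 | Expression 2
-----------------------------------
0 | 0 | 1 | 1
0 | 1 | 0 | 0
1 | 0 | 0 | 0
1 | 1 | 0 | 0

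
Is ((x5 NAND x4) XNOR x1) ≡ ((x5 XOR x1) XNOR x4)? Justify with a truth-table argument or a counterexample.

No. Counterexample: with x4=0, x5=0, x1=0, Expression 1 = 0 but Expression 2 = 1.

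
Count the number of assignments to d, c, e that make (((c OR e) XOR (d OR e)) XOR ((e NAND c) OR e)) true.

Satisfying assignments: (0,0,0), (0,0,1), (0,1,1), (1,0,1), (1,1,0), (1,1,1)
Count: 6 out of 8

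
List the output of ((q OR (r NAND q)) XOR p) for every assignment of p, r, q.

p | r | q | Output
------------------
0 | 0 | 0 | 1
0 | 0 | 1 | 1
0 | 1 | 0 | 1
0 | 1 | 1 | 1
1 | 0 | 0 | 0
1 | 0 | 1 | 0
1 | 1 | 0 | 0
1 | 1 | 1 | 0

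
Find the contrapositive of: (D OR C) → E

Contrapositive: NOT E → NOT (D OR C)
Note: A statement and its contrapositive are logically equivalent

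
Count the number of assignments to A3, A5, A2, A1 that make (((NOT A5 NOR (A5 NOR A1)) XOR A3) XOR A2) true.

Satisfying assignments: (0,0,1,0), (0,0,1,1), (0,1,0,0), (0,1,0,1), (1,0,0,0), (1,0,0,1), (1,1,1,0), (1,1,1,1)
Count: 8 out of 16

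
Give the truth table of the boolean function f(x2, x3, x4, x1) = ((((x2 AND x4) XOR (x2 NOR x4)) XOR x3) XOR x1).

x2 | x3 | x4 | x1 | Output
--------------------------
0 | 0 | 0 | 0 | 1
0 | 0 | 0 | 1 | 0
0 | 0 | 1 | 0 | 0
0 | 0 | 1 | 1 | 1
0 | 1 | 0 | 0 | 0
0 | 1 | 0 | 1 | 1
0 | 1 | 1 | 0 | 1
0 | 1 | 1 | 1 | 0
1 | 0 | 0 | 0 | 0
1 | 0 | 0 | 1 | 1
1 | 0 | 1 | 0 | 1
1 | 0 | 1 | 1 | 0
1 | 1 | 0 | 0 | 1
1 | 1 | 0 | 1 | 0
1 | 1 | 1 | 0 | 0
1 | 1 | 1 | 1 | 1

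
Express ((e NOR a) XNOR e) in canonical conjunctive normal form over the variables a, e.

(a OR e) AND (a OR NOT e) AND (NOT a OR NOT e)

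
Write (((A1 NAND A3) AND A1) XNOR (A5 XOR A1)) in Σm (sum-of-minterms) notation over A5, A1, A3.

Σm(0, 1, 2, 7) = (NOT A5 AND NOT A1 AND NOT A3) OR (NOT A5 AND NOT A1 AND A3) OR (NOT A5 AND A1 AND NOT A3) OR (A5 AND A1 AND A3)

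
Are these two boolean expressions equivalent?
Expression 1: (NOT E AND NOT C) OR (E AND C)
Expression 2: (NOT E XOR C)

Yes, they are equivalent — the two output columns agree on all 4 assignments:
E | C | Expression 1 | Expression 2
-----------------------------------
0 | 0 | 1 | 1
0 | 1 | 0 | 0
1 | 0 | 0 | 0
1 | 1 | 1 | 1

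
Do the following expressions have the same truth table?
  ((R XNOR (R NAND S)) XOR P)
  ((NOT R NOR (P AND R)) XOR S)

No. Counterexample: with P=0, R=0, S=1, Expression 1 = 0 but Expression 2 = 1.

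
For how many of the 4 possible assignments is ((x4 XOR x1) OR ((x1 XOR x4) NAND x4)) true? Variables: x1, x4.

Satisfying assignments: (0,0), (0,1), (1,0), (1,1)
Count: 4 out of 4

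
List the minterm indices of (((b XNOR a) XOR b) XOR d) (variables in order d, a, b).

Σm(0, 1, 6, 7) = (NOT d AND NOT a AND NOT b) OR (NOT d AND NOT a AND b) OR (d AND a AND NOT b) OR (d AND a AND b)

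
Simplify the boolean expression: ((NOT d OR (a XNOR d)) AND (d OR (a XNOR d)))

By distribution ((E OR v) AND (E OR NOT v) = E):
= (a XNOR d)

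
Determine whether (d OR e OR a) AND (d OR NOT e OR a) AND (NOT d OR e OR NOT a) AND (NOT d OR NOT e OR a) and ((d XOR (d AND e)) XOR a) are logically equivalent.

Yes, they are equivalent — the two output columns agree on all 8 assignments:
d | e | a | Expression 1 | Expression 2
---------------------------------------
0 | 0 | 0 | 0 | 0
0 | 0 | 1 | 1 | 1
0 | 1 | 0 | 0 | 0
0 | 1 | 1 | 1 | 1
1 | 0 | 0 | 1 | 1
1 | 0 | 1 | 0 | 0
1 | 1 | 0 | 0 | 0
1 | 1 | 1 | 1 | 1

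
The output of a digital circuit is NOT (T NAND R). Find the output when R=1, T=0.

Substituting: NOT (0 NAND 1)
= 0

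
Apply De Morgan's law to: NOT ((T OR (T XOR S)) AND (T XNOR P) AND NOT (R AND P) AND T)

NOT (T OR (T XOR S)) OR NOT (T XNOR P) OR (R AND P) OR NOT T
De Morgan's: NOT(AND of terms) = OR of negations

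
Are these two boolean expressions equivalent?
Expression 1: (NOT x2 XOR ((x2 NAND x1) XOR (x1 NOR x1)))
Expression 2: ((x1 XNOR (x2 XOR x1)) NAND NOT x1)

No. Counterexample: with x2=0, x1=0, Expression 1 = 1 but Expression 2 = 0.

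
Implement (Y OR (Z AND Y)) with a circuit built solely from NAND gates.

((Y NAND Y) NAND (((Z NAND Y) NAND (Z NAND Y)) NAND ((Z NAND Y) NAND (Z NAND Y))))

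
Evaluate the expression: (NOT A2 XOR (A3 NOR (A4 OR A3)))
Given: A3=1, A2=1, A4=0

Substituting: (NOT 1 XOR (1 NOR (0 OR 1)))
= 0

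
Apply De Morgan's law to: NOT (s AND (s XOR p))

NOT s OR NOT (s XOR p)
De Morgan's: NOT(AND of terms) = OR of negations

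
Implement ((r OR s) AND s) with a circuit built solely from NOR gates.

((((r NOR s) NOR (r NOR s)) NOR ((r NOR s) NOR (r NOR s))) NOR (s NOR s))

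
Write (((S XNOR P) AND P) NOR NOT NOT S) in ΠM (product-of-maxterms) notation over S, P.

ΠM(2, 3) = (NOT S OR P) AND (NOT S OR NOT P)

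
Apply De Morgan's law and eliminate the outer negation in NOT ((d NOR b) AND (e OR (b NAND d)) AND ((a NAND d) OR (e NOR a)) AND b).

NOT (d NOR b) OR NOT (e OR (b NAND d)) OR NOT ((a NAND d) OR (e NOR a)) OR NOT b
De Morgan's: NOT(AND of terms) = OR of negations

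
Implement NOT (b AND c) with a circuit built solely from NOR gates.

(((b NOR b) NOR (c NOR c)) NOR ((b NOR b) NOR (c NOR c)))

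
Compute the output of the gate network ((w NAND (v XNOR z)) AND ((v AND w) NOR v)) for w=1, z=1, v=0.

Substituting: ((1 NAND (0 XNOR 1)) AND ((0 AND 1) NOR 0))
= 1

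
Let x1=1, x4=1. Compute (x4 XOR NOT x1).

Substituting: (1 XOR NOT 1)
= 1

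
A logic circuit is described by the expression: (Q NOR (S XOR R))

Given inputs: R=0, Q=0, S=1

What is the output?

Substituting: (0 NOR (1 XOR 0))
= 0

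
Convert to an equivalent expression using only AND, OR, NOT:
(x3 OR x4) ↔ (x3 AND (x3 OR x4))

((x3 OR x4) AND (x3 AND (x3 OR x4))) OR (NOT (x3 OR x4) AND NOT (x3 AND (x3 OR x4)))
(Biconditional = both true or both false)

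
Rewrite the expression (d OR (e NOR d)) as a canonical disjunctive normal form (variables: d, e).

(NOT d AND NOT e) OR (d AND NOT e) OR (d AND e)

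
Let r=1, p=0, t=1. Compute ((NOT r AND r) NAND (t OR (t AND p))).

Substituting: ((NOT 1 AND 1) NAND (1 OR (1 AND 0)))
= 1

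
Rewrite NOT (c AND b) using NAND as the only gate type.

(((c NAND b) NAND (c NAND b)) NAND ((c NAND b) NAND (c NAND b)))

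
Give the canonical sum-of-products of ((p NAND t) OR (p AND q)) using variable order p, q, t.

Σm(0, 1, 2, 3, 4, 6, 7) = (NOT p AND NOT q AND NOT t) OR (NOT p AND NOT q AND t) OR (NOT p AND q AND NOT t) OR (NOT p AND q AND t) OR (p AND NOT q AND NOT t) OR (p AND q AND NOT t) OR (p AND q AND t)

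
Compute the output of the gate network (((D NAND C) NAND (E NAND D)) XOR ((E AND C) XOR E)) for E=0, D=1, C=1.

Substituting: (((1 NAND 1) NAND (0 NAND 1)) XOR ((0 AND 1) XOR 0))
= 1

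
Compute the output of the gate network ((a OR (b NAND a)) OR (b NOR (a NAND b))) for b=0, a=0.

Substituting: ((0 OR (0 NAND 0)) OR (0 NOR (0 NAND 0)))
= 1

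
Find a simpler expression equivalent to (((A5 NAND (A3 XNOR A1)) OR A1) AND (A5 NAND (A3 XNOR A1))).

By absorption (E AND (E OR v) = E):
= (A5 NAND (A3 XNOR A1))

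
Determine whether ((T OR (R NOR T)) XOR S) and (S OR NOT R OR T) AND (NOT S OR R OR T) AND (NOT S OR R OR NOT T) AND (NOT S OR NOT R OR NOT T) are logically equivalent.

Yes, they are equivalent — the two output columns agree on all 8 assignments:
S | R | T | Expression 1 | Expression 2
---------------------------------------
0 | 0 | 0 | 1 | 1
0 | 0 | 1 | 1 | 1
0 | 1 | 0 | 0 | 0
0 | 1 | 1 | 1 | 1
1 | 0 | 0 | 0 | 0
1 | 0 | 1 | 0 | 0
1 | 1 | 0 | 1 | 1
1 | 1 | 1 | 0 | 0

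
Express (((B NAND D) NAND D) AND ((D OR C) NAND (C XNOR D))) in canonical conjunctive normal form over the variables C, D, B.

(C OR NOT D OR B) AND (NOT C OR NOT D OR B) AND (NOT C OR NOT D OR NOT B)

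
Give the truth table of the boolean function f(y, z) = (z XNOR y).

y | z | Output
--------------
0 | 0 | 1
0 | 1 | 0
1 | 0 | 0
1 | 1 | 1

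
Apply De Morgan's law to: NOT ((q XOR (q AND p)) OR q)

NOT (q XOR (q AND p)) AND NOT q
De Morgan's: NOT(OR of terms) = AND of negations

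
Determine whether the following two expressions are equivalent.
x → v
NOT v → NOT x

Yes, Contrapositive is always equivalent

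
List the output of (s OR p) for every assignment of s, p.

s | p | Output
--------------
0 | 0 | 0
0 | 1 | 1
1 | 0 | 1
1 | 1 | 1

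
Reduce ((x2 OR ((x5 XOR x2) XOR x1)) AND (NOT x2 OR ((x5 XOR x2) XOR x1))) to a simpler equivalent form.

By distribution ((E OR v) AND (E OR NOT v) = E):
= ((x5 XOR x2) XOR x1)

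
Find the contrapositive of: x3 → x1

Contrapositive: NOT x1 → NOT x3
Note: A statement and its contrapositive are logically equivalent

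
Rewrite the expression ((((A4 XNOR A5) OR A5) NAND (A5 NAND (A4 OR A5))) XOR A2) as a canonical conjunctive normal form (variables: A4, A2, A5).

(A4 OR A2 OR A5) AND (A4 OR NOT A2 OR NOT A5) AND (NOT A4 OR NOT A2 OR A5) AND (NOT A4 OR NOT A2 OR NOT A5)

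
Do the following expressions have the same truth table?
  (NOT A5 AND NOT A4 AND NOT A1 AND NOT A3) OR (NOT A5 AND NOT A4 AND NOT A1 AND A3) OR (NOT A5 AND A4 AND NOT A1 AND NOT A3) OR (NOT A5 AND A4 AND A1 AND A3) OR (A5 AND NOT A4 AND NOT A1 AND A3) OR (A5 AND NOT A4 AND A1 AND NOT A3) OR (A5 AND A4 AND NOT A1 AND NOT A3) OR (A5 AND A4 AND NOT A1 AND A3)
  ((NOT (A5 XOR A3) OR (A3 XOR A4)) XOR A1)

Yes, they are equivalent — the two output columns agree on all 16 assignments:
A5 | A4 | A1 | A3 | Expression 1 | Expression 2
-----------------------------------------------
0 | 0 | 0 | 0 | 1 | 1
0 | 0 | 0 | 1 | 1 | 1
0 | 0 | 1 | 0 | 0 | 0
0 | 0 | 1 | 1 | 0 | 0
0 | 1 | 0 | 0 | 1 | 1
0 | 1 | 0 | 1 | 0 | 0
0 | 1 | 1 | 0 | 0 | 0
0 | 1 | 1 | 1 | 1 | 1
1 | 0 | 0 | 0 | 0 | 0
1 | 0 | 0 | 1 | 1 | 1
1 | 0 | 1 | 0 | 1 | 1
1 | 0 | 1 | 1 | 0 | 0
1 | 1 | 0 | 0 | 1 | 1
1 | 1 | 0 | 1 | 1 | 1
1 | 1 | 1 | 0 | 0 | 0
1 | 1 | 1 | 1 | 0 | 0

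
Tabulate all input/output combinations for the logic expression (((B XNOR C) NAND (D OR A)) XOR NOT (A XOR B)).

C | A | D | B | Output
----------------------
0 | 0 | 0 | 0 | 0
0 | 0 | 0 | 1 | 1
0 | 0 | 1 | 0 | 1
0 | 0 | 1 | 1 | 1
0 | 1 | 0 | 0 | 0
0 | 1 | 0 | 1 | 0
0 | 1 | 1 | 0 | 0
0 | 1 | 1 | 1 | 0
1 | 0 | 0 | 0 | 0
1 | 0 | 0 | 1 | 1
1 | 0 | 1 | 0 | 0
1 | 0 | 1 | 1 | 0
1 | 1 | 0 | 0 | 1
1 | 1 | 0 | 1 | 1
1 | 1 | 1 | 0 | 1
1 | 1 | 1 | 1 | 1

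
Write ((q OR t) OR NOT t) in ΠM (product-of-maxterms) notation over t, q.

ΠM() = TRUE (no maxterms)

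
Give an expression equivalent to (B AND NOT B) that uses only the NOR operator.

((B NOR B) NOR ((B NOR B) NOR (B NOR B)))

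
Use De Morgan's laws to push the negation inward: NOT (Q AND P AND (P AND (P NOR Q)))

NOT Q OR NOT P OR NOT (P AND (P NOR Q))
De Morgan's: NOT(AND of terms) = OR of negations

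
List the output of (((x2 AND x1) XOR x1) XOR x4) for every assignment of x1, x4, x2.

x1 | x4 | x2 | Output
---------------------
0 | 0 | 0 | 0
0 | 0 | 1 | 0
0 | 1 | 0 | 1
0 | 1 | 1 | 1
1 | 0 | 0 | 1
1 | 0 | 1 | 0
1 | 1 | 0 | 0
1 | 1 | 1 | 1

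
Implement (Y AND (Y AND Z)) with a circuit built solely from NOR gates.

((Y NOR Y) NOR (((Y NOR Y) NOR (Z NOR Z)) NOR ((Y NOR Y) NOR (Z NOR Z))))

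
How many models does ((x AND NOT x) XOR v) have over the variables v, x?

Satisfying assignments: (1,0), (1,1)
Count: 2 out of 4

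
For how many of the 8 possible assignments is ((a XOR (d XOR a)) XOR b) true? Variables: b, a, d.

Satisfying assignments: (0,0,1), (0,1,1), (1,0,0), (1,1,0)
Count: 4 out of 8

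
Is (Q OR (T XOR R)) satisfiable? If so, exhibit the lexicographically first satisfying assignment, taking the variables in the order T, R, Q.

T=0, R=0, Q=1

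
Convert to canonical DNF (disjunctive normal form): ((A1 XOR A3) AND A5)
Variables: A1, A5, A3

(NOT A1 AND A5 AND A3) OR (A1 AND A5 AND NOT A3)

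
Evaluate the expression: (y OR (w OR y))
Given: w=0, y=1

Substituting: (1 OR (0 OR 1))
= 1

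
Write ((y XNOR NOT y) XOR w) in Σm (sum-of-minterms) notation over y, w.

Σm(1, 3) = (NOT y AND w) OR (y AND w)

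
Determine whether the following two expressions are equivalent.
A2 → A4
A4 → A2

No, Converse is not equivalent to original (counterexample: A4=0, A2=1)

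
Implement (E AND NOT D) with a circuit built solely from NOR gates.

((E NOR E) NOR ((D NOR D) NOR (D NOR D)))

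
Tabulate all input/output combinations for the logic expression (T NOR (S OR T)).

T | S | Output
--------------
0 | 0 | 1
0 | 1 | 0
1 | 0 | 0
1 | 1 | 0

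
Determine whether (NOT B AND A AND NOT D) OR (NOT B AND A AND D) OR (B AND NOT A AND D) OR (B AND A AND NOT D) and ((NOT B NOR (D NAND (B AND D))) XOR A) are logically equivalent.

Yes, they are equivalent — the two output columns agree on all 8 assignments:
B | A | D | Expression 1 | Expression 2
---------------------------------------
0 | 0 | 0 | 0 | 0
0 | 0 | 1 | 0 | 0
0 | 1 | 0 | 1 | 1
0 | 1 | 1 | 1 | 1
1 | 0 | 0 | 0 | 0
1 | 0 | 1 | 1 | 1
1 | 1 | 0 | 1 | 1
1 | 1 | 1 | 0 | 0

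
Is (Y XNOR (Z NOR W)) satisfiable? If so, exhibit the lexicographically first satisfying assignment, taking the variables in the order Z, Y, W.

Z=0, Y=0, W=1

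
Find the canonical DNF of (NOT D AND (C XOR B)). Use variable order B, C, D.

(NOT B AND C AND NOT D) OR (B AND NOT C AND NOT D)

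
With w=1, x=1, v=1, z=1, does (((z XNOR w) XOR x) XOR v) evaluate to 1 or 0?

Substituting: (((1 XNOR 1) XOR 1) XOR 1)
= 1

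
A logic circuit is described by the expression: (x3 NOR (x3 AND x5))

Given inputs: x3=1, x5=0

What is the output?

Substituting: (1 NOR (1 AND 0))
= 0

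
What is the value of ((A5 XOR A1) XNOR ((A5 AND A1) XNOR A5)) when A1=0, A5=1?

Substituting: ((1 XOR 0) XNOR ((1 AND 0) XNOR 1))
= 0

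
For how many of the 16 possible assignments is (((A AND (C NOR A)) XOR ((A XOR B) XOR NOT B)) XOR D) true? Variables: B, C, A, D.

Satisfying assignments: (0,0,0,0), (0,0,1,1), (0,1,0,0), (0,1,1,1), (1,0,0,0), (1,0,1,1), (1,1,0,0), (1,1,1,1)
Count: 8 out of 16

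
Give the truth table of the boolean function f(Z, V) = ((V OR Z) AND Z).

Z | V | Output
--------------
0 | 0 | 0
0 | 1 | 0
1 | 0 | 1
1 | 1 | 1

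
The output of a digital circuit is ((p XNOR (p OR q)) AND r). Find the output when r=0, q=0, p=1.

Substituting: ((1 XNOR (1 OR 0)) AND 0)
= 0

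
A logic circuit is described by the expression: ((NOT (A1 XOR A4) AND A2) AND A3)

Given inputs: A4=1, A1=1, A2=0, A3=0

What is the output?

Substituting: ((NOT (1 XOR 1) AND 0) AND 0)
= 0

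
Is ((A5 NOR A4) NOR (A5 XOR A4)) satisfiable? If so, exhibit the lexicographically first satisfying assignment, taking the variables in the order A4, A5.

A4=1, A5=1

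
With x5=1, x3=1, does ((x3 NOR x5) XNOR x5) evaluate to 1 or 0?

Substituting: ((1 NOR 1) XNOR 1)
= 0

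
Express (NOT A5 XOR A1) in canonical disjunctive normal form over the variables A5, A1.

(NOT A5 AND NOT A1) OR (A5 AND A1)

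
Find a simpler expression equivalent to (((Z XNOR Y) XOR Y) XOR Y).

By XOR self-cancellation ((E XOR v) XOR v = E):
= (Z XNOR Y)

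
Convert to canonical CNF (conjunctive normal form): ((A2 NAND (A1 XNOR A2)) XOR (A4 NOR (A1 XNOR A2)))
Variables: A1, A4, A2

(A1 OR A4 OR NOT A2) AND (NOT A1 OR A4 OR A2) AND (NOT A1 OR A4 OR NOT A2) AND (NOT A1 OR NOT A4 OR NOT A2)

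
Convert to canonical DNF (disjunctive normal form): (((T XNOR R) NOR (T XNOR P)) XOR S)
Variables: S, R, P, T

(NOT S AND NOT R AND NOT P AND T) OR (NOT S AND R AND P AND NOT T) OR (S AND NOT R AND NOT P AND NOT T) OR (S AND NOT R AND P AND NOT T) OR (S AND NOT R AND P AND T) OR (S AND R AND NOT P AND NOT T) OR (S AND R AND NOT P AND T) OR (S AND R AND P AND T)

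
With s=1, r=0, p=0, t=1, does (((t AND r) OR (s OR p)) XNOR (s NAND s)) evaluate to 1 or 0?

Substituting: (((1 AND 0) OR (1 OR 0)) XNOR (1 NAND 1))
= 0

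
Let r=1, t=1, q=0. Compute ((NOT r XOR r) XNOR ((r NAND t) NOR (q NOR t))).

Substituting: ((NOT 1 XOR 1) XNOR ((1 NAND 1) NOR (0 NOR 1)))
= 1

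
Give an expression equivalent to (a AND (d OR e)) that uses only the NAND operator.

((a NAND ((d NAND d) NAND (e NAND e))) NAND (a NAND ((d NAND d) NAND (e NAND e))))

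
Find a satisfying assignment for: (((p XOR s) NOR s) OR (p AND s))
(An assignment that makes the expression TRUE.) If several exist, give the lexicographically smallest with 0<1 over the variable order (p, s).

p=0, s=0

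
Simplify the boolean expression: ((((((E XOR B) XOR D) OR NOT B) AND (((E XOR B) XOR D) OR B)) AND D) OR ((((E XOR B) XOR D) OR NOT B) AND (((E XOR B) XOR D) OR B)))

By absorption (E OR (E AND v) = E) then distribution ((E OR v) AND (E OR NOT v) = E):
= ((E XOR B) XOR D)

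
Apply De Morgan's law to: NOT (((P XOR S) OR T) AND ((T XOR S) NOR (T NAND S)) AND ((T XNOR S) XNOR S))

NOT ((P XOR S) OR T) OR NOT ((T XOR S) NOR (T NAND S)) OR NOT ((T XNOR S) XNOR S)
De Morgan's: NOT(AND of terms) = OR of negations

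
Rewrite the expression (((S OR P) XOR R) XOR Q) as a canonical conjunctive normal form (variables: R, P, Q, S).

(R OR P OR Q OR S) AND (R OR P OR NOT Q OR NOT S) AND (R OR NOT P OR NOT Q OR S) AND (R OR NOT P OR NOT Q OR NOT S) AND (NOT R OR P OR Q OR NOT S) AND (NOT R OR P OR NOT Q OR S) AND (NOT R OR NOT P OR Q OR S) AND (NOT R OR NOT P OR Q OR NOT S)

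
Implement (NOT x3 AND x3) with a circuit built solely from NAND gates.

(((x3 NAND x3) NAND x3) NAND ((x3 NAND x3) NAND x3))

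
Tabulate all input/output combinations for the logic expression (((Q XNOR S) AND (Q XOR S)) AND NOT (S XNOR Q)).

Q | S | Output
--------------
0 | 0 | 0
0 | 1 | 0
1 | 0 | 0
1 | 1 | 0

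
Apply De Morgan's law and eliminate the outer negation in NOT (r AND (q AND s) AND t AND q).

NOT r OR NOT (q AND s) OR NOT t OR NOT q
De Morgan's: NOT(AND of terms) = OR of negations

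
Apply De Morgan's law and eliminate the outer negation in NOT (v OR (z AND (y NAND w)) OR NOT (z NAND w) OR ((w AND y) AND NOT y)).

NOT v AND NOT (z AND (y NAND w)) AND (z NAND w) AND NOT ((w AND y) AND NOT y)
De Morgan's: NOT(OR of terms) = AND of negations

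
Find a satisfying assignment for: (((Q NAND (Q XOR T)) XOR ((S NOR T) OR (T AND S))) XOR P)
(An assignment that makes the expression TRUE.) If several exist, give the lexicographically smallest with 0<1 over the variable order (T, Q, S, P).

T=0, Q=0, S=0, P=1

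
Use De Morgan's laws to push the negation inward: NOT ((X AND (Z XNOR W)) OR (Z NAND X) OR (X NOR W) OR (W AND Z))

NOT (X AND (Z XNOR W)) AND NOT (Z NAND X) AND NOT (X NOR W) AND NOT (W AND Z)
De Morgan's: NOT(OR of terms) = AND of negations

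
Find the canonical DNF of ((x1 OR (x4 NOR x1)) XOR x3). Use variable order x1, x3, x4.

(NOT x1 AND NOT x3 AND NOT x4) OR (NOT x1 AND x3 AND x4) OR (x1 AND NOT x3 AND NOT x4) OR (x1 AND NOT x3 AND x4)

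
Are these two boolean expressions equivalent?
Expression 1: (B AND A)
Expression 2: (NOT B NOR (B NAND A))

Yes, they are equivalent — the two output columns agree on all 4 assignments:
B | A | Expression 1 | Expression 2
-----------------------------------
0 | 0 | 0 | 0
0 | 1 | 0 | 0
1 | 0 | 0 | 0
1 | 1 | 1 | 1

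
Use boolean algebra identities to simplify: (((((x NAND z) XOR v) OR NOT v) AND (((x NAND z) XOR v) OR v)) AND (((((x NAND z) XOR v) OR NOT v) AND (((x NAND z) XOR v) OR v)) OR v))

By absorption (E AND (E OR v) = E) then distribution ((E OR v) AND (E OR NOT v) = E):
= ((x NAND z) XOR v)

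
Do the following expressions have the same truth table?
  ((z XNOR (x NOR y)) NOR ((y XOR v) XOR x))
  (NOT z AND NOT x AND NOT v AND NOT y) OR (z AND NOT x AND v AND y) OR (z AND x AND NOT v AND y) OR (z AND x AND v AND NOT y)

Yes, they are equivalent — the two output columns agree on all 16 assignments:
z | x | v | y | Expression 1 | Expression 2
-------------------------------------------
0 | 0 | 0 | 0 | 1 | 1
0 | 0 | 0 | 1 | 0 | 0
0 | 0 | 1 | 0 | 0 | 0
0 | 0 | 1 | 1 | 0 | 0
0 | 1 | 0 | 0 | 0 | 0
0 | 1 | 0 | 1 | 0 | 0
0 | 1 | 1 | 0 | 0 | 0
0 | 1 | 1 | 1 | 0 | 0
1 | 0 | 0 | 0 | 0 | 0
1 | 0 | 0 | 1 | 0 | 0
1 | 0 | 1 | 0 | 0 | 0
1 | 0 | 1 | 1 | 1 | 1
1 | 1 | 0 | 0 | 0 | 0
1 | 1 | 0 | 1 | 1 | 1
1 | 1 | 1 | 0 | 1 | 1
1 | 1 | 1 | 1 | 0 | 0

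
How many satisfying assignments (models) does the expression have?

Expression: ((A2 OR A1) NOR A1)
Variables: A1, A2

Satisfying assignments: (0,0)
Count: 1 out of 4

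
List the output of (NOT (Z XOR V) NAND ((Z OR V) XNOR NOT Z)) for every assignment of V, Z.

V | Z | Output
--------------
0 | 0 | 1
0 | 1 | 1
1 | 0 | 1
1 | 1 | 1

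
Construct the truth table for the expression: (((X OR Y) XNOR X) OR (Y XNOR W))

Y | W | X | Output
------------------
0 | 0 | 0 | 1
0 | 0 | 1 | 1
0 | 1 | 0 | 1
0 | 1 | 1 | 1
1 | 0 | 0 | 0
1 | 0 | 1 | 1
1 | 1 | 0 | 1
1 | 1 | 1 | 1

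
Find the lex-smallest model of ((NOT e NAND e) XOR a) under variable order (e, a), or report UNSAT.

e=0, a=0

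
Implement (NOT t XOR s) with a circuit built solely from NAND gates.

(((t NAND t) NAND ((t NAND t) NAND s)) NAND (s NAND ((t NAND t) NAND s)))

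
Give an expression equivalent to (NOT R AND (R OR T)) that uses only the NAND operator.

(((R NAND R) NAND ((R NAND R) NAND (T NAND T))) NAND ((R NAND R) NAND ((R NAND R) NAND (T NAND T))))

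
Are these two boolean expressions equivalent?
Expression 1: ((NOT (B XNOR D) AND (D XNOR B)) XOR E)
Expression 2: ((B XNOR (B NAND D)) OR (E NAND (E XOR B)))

No. Counterexample: with E=0, B=0, D=0, Expression 1 = 0 but Expression 2 = 1.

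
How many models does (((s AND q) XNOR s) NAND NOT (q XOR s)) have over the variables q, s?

Satisfying assignments: (0,1), (1,0)
Count: 2 out of 4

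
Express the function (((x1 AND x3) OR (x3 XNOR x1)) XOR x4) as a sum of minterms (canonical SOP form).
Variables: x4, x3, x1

Σm(0, 3, 5, 6) = (NOT x4 AND NOT x3 AND NOT x1) OR (NOT x4 AND x3 AND x1) OR (x4 AND NOT x3 AND x1) OR (x4 AND x3 AND NOT x1)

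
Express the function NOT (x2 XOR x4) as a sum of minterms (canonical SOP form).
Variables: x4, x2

Σm(0, 3) = (NOT x4 AND NOT x2) OR (x4 AND x2)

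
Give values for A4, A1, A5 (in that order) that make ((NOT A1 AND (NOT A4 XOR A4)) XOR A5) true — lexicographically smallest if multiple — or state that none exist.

A4=0, A1=0, A5=0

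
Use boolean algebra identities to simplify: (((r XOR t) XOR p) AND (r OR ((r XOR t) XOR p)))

By absorption (E AND (E OR v) = E):
= ((r XOR t) XOR p)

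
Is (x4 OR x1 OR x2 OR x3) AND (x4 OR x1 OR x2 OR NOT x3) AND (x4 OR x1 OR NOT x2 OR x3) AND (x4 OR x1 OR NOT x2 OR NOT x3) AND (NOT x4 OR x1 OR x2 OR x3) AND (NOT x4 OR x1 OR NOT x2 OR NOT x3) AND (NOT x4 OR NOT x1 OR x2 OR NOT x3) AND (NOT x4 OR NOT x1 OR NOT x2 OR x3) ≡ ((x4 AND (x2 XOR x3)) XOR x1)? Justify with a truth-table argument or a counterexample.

Yes, they are equivalent — the two output columns agree on all 16 assignments:
x4 | x1 | x2 | x3 | Expression 1 | Expression 2
-----------------------------------------------
0 | 0 | 0 | 0 | 0 | 0
0 | 0 | 0 | 1 | 0 | 0
0 | 0 | 1 | 0 | 0 | 0
0 | 0 | 1 | 1 | 0 | 0
0 | 1 | 0 | 0 | 1 | 1
0 | 1 | 0 | 1 | 1 | 1
0 | 1 | 1 | 0 | 1 | 1
0 | 1 | 1 | 1 | 1 | 1
1 | 0 | 0 | 0 | 0 | 0
1 | 0 | 0 | 1 | 1 | 1
1 | 0 | 1 | 0 | 1 | 1
1 | 0 | 1 | 1 | 0 | 0
1 | 1 | 0 | 0 | 1 | 1
1 | 1 | 0 | 1 | 0 | 0
1 | 1 | 1 | 0 | 0 | 0
1 | 1 | 1 | 1 | 1 | 1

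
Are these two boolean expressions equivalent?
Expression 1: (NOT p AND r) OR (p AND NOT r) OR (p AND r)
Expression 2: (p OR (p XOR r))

Yes, they are equivalent — the two output columns agree on all 4 assignments:
p | r | Expression 1 | Expression 2
-----------------------------------
0 | 0 | 0 | 0
0 | 1 | 1 | 1
1 | 0 | 1 | 1
1 | 1 | 1 | 1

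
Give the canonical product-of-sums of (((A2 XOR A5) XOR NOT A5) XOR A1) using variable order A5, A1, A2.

ΠM(1, 2, 5, 6) = (A5 OR A1 OR NOT A2) AND (A5 OR NOT A1 OR A2) AND (NOT A5 OR A1 OR NOT A2) AND (NOT A5 OR NOT A1 OR A2)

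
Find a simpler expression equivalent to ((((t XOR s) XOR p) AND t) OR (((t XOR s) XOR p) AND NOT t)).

By distribution ((E AND v) OR (E AND NOT v) = E):
= ((t XOR s) XOR p)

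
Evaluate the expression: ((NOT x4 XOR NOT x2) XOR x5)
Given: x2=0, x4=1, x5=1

Substituting: ((NOT 1 XOR NOT 0) XOR 1)
= 0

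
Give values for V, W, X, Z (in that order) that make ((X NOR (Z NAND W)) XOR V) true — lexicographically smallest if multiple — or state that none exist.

V=0, W=1, X=0, Z=1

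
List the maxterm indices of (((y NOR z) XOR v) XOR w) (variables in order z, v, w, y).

ΠM(1, 2, 4, 7, 8, 9, 14, 15) = (z OR v OR w OR NOT y) AND (z OR v OR NOT w OR y) AND (z OR NOT v OR w OR y) AND (z OR NOT v OR NOT w OR NOT y) AND (NOT z OR v OR w OR y) AND (NOT z OR v OR w OR NOT y) AND (NOT z OR NOT v OR NOT w OR y) AND (NOT z OR NOT v OR NOT w OR NOT y)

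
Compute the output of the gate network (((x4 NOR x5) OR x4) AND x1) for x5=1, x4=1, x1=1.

Substituting: (((1 NOR 1) OR 1) AND 1)
= 1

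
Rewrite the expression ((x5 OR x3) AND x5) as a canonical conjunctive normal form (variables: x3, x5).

(x3 OR x5) AND (NOT x3 OR x5)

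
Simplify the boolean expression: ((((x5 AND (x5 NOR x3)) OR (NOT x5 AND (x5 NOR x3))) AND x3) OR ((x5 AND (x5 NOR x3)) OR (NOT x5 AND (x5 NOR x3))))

By absorption (E OR (E AND v) = E) then distribution ((E AND v) OR (E AND NOT v) = E):
= (x5 NOR x3)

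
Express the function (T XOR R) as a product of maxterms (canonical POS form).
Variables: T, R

ΠM(0, 3) = (T OR R) AND (NOT T OR NOT R)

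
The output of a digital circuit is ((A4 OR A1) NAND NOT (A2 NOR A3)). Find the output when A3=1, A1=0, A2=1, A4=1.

Substituting: ((1 OR 0) NAND NOT (1 NOR 1))
= 0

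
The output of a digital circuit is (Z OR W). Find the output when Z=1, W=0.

Substituting: (1 OR 0)
= 1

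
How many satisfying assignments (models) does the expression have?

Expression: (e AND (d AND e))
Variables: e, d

Satisfying assignments: (1,1)
Count: 1 out of 4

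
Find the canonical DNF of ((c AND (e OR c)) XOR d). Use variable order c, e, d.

(NOT c AND NOT e AND d) OR (NOT c AND e AND d) OR (c AND NOT e AND NOT d) OR (c AND e AND NOT d)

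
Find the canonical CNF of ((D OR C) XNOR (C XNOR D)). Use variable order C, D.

(C OR D) AND (C OR NOT D) AND (NOT C OR D)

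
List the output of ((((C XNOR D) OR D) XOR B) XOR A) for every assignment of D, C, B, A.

D | C | B | A | Output
----------------------
0 | 0 | 0 | 0 | 1
0 | 0 | 0 | 1 | 0
0 | 0 | 1 | 0 | 0
0 | 0 | 1 | 1 | 1
0 | 1 | 0 | 0 | 0
0 | 1 | 0 | 1 | 1
0 | 1 | 1 | 0 | 1
0 | 1 | 1 | 1 | 0
1 | 0 | 0 | 0 | 1
1 | 0 | 0 | 1 | 0
1 | 0 | 1 | 0 | 0
1 | 0 | 1 | 1 | 1
1 | 1 | 0 | 0 | 1
1 | 1 | 0 | 1 | 0
1 | 1 | 1 | 0 | 0
1 | 1 | 1 | 1 | 1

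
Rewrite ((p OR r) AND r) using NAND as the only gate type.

((((p NAND p) NAND (r NAND r)) NAND r) NAND (((p NAND p) NAND (r NAND r)) NAND r))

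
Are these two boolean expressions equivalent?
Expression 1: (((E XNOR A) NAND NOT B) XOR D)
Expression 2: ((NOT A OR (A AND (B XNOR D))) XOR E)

No. Counterexample: with A=0, B=0, D=0, E=0, Expression 1 = 0 but Expression 2 = 1.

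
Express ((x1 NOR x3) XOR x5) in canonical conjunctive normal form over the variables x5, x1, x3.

(x5 OR x1 OR NOT x3) AND (x5 OR NOT x1 OR x3) AND (x5 OR NOT x1 OR NOT x3) AND (NOT x5 OR x1 OR x3)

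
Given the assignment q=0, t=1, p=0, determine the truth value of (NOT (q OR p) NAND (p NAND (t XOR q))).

Substituting: (NOT (0 OR 0) NAND (0 NAND (1 XOR 0)))
= 0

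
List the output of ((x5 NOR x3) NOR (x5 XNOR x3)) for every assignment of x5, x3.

x5 | x3 | Output
----------------
0 | 0 | 0
0 | 1 | 1
1 | 0 | 1
1 | 1 | 0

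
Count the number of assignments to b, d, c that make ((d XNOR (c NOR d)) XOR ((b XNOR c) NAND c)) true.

Satisfying assignments: (0,0,0), (0,1,0), (0,1,1), (1,0,0), (1,0,1), (1,1,0)
Count: 6 out of 8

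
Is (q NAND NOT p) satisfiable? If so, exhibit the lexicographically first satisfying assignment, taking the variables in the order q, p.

q=0, p=0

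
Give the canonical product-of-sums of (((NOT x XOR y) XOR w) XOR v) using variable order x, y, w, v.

ΠM(1, 2, 4, 7, 8, 11, 13, 14) = (x OR y OR w OR NOT v) AND (x OR y OR NOT w OR v) AND (x OR NOT y OR w OR v) AND (x OR NOT y OR NOT w OR NOT v) AND (NOT x OR y OR w OR v) AND (NOT x OR y OR NOT w OR NOT v) AND (NOT x OR NOT y OR w OR NOT v) AND (NOT x OR NOT y OR NOT w OR v)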